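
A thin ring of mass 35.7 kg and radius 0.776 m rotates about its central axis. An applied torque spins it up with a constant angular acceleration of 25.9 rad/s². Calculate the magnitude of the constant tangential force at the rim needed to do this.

F ≈ 718 N

I = MR² = (35.7)(0.776)² = 21.50 kg·m².
The required torque is τ = Iα = (21.50)(25.90) = 556.8 N·m.
A tangential force at the rim gives τ = FR, so F = τ/R = 556.8/0.776 = 717.5 N.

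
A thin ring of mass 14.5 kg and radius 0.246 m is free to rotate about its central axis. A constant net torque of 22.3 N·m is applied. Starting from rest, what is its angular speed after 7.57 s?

I = MR² = (14.5)(0.246)² = 0.8775 kg·m².
α = τ/I = 22.3/0.8775 = 25.41 rad/s².
ω = ω₀ + αt = 0 + (25.41)(7.57) = 192.4 rad/s.

ω ≈ 192 rad/s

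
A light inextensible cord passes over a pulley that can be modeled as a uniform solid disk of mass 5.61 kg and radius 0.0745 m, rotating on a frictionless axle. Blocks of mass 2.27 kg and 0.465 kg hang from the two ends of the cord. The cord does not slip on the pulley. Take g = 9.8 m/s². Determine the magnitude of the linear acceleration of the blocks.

I = ½MR² = (1/2)(5.61)(0.0745)² = 0.01557 kg·m².
Heavier block: m₁g − T₁ = m₁a. Lighter block: T₂ − m₂g = m₂a.
Pulley: (T₁ − T₂)R = Iα = I(a/R), so T₁ − T₂ = (I/R²)a = (1/2)M_p a = 2.805·a.
Adding the three: (m₁ − m₂)g = (m₁ + m₂ + 2.805)a, so a = (2.27 − 0.465)(9.8)/(2.27 + 0.465 + 2.805) = 3.193 m/s².

a ≈ 3.19 m/s²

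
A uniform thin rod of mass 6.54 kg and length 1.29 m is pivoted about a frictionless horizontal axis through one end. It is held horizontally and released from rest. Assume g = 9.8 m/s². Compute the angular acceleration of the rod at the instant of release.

About the pivot, I = (1/3)ML² = (1/3)(6.54)(1.29)² = 3.628 kg·m².
The weight acts at the center, a distance L/2 = 0.6450 m from the pivot; τ = Mg(L/2) = 41.34 N·m.
α = τ/I = 41.34/3.628 = 11.40 rad/s².

α ≈ 11.4 rad/s²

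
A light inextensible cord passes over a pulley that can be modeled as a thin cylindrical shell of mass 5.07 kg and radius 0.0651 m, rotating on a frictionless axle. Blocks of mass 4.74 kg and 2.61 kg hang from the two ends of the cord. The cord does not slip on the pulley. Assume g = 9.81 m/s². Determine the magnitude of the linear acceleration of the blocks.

a ≈ 1.68 m/s²

I = MR² = (5.07)(0.0651)² = 0.02149 kg·m².
Heavier block: m₁g − T₁ = m₁a. Lighter block: T₂ − m₂g = m₂a.
Pulley: (T₁ − T₂)R = Iα = I(a/R), so T₁ − T₂ = (I/R²)a = 1·M_p a = 5.070·a.
Adding the three: (m₁ − m₂)g = (m₁ + m₂ + 5.070)a, so a = (4.74 − 2.61)(9.81)/(4.74 + 2.61 + 5.070) = 1.682 m/s².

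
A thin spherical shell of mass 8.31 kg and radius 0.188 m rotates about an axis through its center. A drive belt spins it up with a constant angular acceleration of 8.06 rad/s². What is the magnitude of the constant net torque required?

I = (2/3)MR² = (2/3)(8.31)(0.188)² = 0.1958 kg·m².
τ = Iα = (0.1958)(8.060) = 1.578 N·m.

τ ≈ 1.58 N·m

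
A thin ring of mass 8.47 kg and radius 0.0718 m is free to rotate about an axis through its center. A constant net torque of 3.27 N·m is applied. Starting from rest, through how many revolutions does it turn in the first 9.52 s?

I = MR² = (8.47)(0.0718)² = 0.04366 kg·m².
α = τ/I = 3.27/0.04366 = 74.89 rad/s².
θ = ½αt² = ½(74.89)(9.52)² = 3394 rad.
Revolutions = θ/(2π) = 540.1.

≈ 540 revolutions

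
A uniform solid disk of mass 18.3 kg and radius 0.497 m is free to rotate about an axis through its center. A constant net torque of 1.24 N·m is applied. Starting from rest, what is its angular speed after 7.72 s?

ω ≈ 4.24 rad/s

I = ½MR² = (1/2)(18.3)(0.497)² = 2.260 kg·m².
α = τ/I = 1.24/2.260 = 0.5486 rad/s².
ω = ω₀ + αt = 0 + (0.5486)(7.72) = 4.236 rad/s.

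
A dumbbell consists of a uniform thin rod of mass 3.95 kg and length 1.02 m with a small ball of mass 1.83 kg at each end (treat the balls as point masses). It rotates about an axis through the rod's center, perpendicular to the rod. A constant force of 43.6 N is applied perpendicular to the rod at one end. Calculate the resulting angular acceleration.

α ≈ 17.2 rad/s²

I_rod = (1/12)ML² = (1/12)(3.95)(1.02)² = 0.3425 kg·m².
I_balls = 2·m·(L/2)² = 2(1.83)(0.5100)² = 0.9520 kg·m².
Total I = 1.294 kg·m².
τ = F·(L/2) = (43.6)(0.510) = 22.24 N·m.
α = τ/I = 22.24/1.294 = 17.18 rad/s².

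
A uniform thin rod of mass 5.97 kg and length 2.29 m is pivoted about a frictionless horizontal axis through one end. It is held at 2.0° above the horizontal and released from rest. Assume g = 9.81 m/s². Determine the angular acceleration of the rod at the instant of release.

α ≈ 6.42 rad/s²

About the pivot, I = (1/3)ML² = (1/3)(5.97)(2.29)² = 10.44 kg·m².
The weight acts at the center, a distance L/2 = 1.145 m from the pivot; τ = Mg(L/2) cos 2.0° = 67.02 N·m.
α = τ/I = 67.02/10.44 = 6.422 rad/s².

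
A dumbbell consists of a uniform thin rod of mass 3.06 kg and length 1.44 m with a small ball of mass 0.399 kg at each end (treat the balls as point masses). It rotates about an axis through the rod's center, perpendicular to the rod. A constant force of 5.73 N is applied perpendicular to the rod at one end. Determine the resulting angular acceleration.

I_rod = (1/12)ML² = (1/12)(3.06)(1.44)² = 0.5288 kg·m².
I_balls = 2·m·(L/2)² = 2(0.399)(0.7200)² = 0.4137 kg·m².
Total I = 0.9425 kg·m².
τ = F·(L/2) = (5.73)(0.720) = 4.126 N·m.
α = τ/I = 4.126/0.9425 = 4.378 rad/s².

α ≈ 4.38 rad/s²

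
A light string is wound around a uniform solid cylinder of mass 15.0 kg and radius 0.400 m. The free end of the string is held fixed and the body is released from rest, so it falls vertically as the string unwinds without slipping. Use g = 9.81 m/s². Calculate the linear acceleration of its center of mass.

a ≈ 6.54 m/s²

Translation: Mg − T = Ma. Rotation about the center: TR = Iα with I = ½MR².
With a = αR: T = (I/R²)a = (1/2)M a, so Mg = (1 + 0.5000)Ma.
a = g/(1 + 0.5000) = 9.81/1.500 = 6.540 m/s².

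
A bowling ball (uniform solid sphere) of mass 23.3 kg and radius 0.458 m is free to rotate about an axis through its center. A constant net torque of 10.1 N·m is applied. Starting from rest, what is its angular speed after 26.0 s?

I = (2/5)MR² = (2/5)(23.3)(0.458)² = 1.955 kg·m².
α = τ/I = 10.1/1.955 = 5.166 rad/s².
ω = ω₀ + αt = 0 + (5.166)(26.0) = 134.3 rad/s.

ω ≈ 134 rad/s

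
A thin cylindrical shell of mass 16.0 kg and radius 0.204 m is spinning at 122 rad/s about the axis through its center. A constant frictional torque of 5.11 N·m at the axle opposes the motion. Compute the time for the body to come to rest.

t ≈ 15.9 s

I = MR² = (16.0)(0.204)² = 0.6659 kg·m².
The net torque has magnitude 5.11 N·m, opposing ω.
|α| = τ/I = 5.110/0.6659 = 7.674 rad/s² (deceleration).
0 = ω₀ − |α|t ⇒ t = ω₀/|α| = 122/7.674 = 15.90 s.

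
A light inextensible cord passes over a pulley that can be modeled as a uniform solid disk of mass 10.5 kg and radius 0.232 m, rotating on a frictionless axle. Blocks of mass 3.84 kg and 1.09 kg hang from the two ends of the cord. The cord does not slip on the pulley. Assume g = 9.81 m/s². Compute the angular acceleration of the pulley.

I = ½MR² = (1/2)(10.5)(0.232)² = 0.2826 kg·m².
Heavier block: m₁g − T₁ = m₁a. Lighter block: T₂ − m₂g = m₂a.
Pulley: (T₁ − T₂)R = Iα = I(a/R), so T₁ − T₂ = (I/R²)a = (1/2)M_p a = 5.250·a.
Adding the three: (m₁ − m₂)g = (m₁ + m₂ + 5.250)a, so a = (3.84 − 1.09)(9.81)/(3.84 + 1.09 + 5.250) = 2.650 m/s².
α = a/R = 2.650/0.232 = 11.42 rad/s².

α ≈ 11.4 rad/s²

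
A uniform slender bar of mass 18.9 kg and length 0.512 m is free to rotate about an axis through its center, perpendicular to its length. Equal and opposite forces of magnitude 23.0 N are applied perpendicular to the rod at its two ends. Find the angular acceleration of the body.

α ≈ 28.5 rad/s²

I = (1/12)ML² = (1/12)(18.9)(0.512)² = 0.4129 kg·m².
The couple gives τ = F·(L/2) + F·(L/2) = F L = (23.0)(0.512) = 11.78 N·m.
From τ = Iα: α = 11.78/0.4129 = 28.52 rad/s².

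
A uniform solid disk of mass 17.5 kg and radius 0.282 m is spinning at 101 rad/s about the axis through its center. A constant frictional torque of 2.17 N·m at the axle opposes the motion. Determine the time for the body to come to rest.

t ≈ 32.4 s

I = ½MR² = (1/2)(17.5)(0.282)² = 0.6958 kg·m².
The net torque has magnitude 2.17 N·m, opposing ω.
|α| = τ/I = 2.170/0.6958 = 3.119 rad/s² (deceleration).
0 = ω₀ − |α|t ⇒ t = ω₀/|α| = 101/3.119 = 32.39 s.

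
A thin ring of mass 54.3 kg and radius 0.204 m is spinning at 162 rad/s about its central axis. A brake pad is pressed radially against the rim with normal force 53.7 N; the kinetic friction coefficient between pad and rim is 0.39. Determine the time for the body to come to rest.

I = MR² = (54.3)(0.204)² = 2.260 kg·m².
Friction force f = μN = (0.39)(53.7) = 20.94 N at the rim; torque magnitude τ = fR = 4.272 N·m, opposing ω.
|α| = τ/I = 4.272/2.260 = 1.891 rad/s² (deceleration).
0 = ω₀ − |α|t ⇒ t = ω₀/|α| = 162/1.891 = 85.69 s.

t ≈ 85.7 s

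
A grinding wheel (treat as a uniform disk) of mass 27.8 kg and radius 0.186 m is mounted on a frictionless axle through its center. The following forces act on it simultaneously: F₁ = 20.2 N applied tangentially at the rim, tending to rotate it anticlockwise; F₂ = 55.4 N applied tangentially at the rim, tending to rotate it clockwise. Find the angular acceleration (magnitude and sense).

I = ½MR² = (1/2)(27.8)(0.186)² = 0.4809 kg·m².
Taking anticlockwise as positive: τ₁ = +(20.2)(0.186) = +3.757 N·m; τ₂ = −(55.4)(0.186) = −10.30 N·m.
Net torque τ = -6.547 N·m.
α = τ/I = -6.547/0.4809 = -13.61 rad/s².

α ≈ 13.6 rad/s², clockwise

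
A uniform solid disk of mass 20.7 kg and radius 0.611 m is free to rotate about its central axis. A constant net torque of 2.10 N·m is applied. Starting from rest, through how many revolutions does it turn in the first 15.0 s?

≈ 9.73 revolutions

I = ½MR² = (1/2)(20.7)(0.611)² = 3.864 kg·m².
α = τ/I = 2.10/3.864 = 0.5435 rad/s².
θ = ½αt² = ½(0.5435)(15.0)² = 61.14 rad.
Revolutions = θ/(2π) = 9.731.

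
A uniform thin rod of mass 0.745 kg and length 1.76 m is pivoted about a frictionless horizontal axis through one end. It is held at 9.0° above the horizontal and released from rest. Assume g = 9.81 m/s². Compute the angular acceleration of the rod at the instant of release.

About the pivot, I = (1/3)ML² = (1/3)(0.745)(1.76)² = 0.7692 kg·m².
The weight acts at the center, a distance L/2 = 0.8800 m from the pivot; τ = Mg(L/2) cos 9.0° = 6.352 N·m.
α = τ/I = 6.352/0.7692 = 8.258 rad/s².
(Equivalently α = (3g/(2L)) cos 9.0° = 8.258 rad/s².)

α ≈ 8.26 rad/s²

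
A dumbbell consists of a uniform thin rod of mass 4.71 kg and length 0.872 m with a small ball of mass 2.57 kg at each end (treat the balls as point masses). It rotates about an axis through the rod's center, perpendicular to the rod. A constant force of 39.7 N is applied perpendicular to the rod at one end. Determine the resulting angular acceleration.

I_rod = (1/12)ML² = (1/12)(4.71)(0.872)² = 0.2985 kg·m².
I_balls = 2·m·(L/2)² = 2(2.57)(0.4360)² = 0.9771 kg·m².
Total I = 1.276 kg·m².
τ = F·(L/2) = (39.7)(0.436) = 17.31 N·m.
α = τ/I = 17.31/1.276 = 13.57 rad/s².

α ≈ 13.6 rad/s²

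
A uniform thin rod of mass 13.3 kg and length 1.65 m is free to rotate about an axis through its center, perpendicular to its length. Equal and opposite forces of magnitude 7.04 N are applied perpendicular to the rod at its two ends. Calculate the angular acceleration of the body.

α ≈ 3.85 rad/s²

I = (1/12)ML² = (1/12)(13.3)(1.65)² = 3.017 kg·m².
The couple gives τ = F·(L/2) + F·(L/2) = F L = (7.04)(1.65) = 11.62 N·m.
Newton's second law for rotation, τ = Iα, gives α = τ/I = 11.62/3.017 = 3.850 rad/s².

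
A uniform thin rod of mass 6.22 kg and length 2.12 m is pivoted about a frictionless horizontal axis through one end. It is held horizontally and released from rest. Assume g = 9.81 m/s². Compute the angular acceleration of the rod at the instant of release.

α ≈ 6.94 rad/s²

About the pivot, I = (1/3)ML² = (1/3)(6.22)(2.12)² = 9.318 kg·m².
The weight acts at the center, a distance L/2 = 1.060 m from the pivot; τ = Mg(L/2) = 64.68 N·m.
α = τ/I = 64.68/9.318 = 6.941 rad/s².
(Equivalently α = (3g/(2L)) = 6.941 rad/s².)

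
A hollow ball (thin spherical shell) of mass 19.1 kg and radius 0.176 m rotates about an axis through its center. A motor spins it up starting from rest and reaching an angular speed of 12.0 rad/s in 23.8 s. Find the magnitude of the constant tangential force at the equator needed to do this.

I = (2/3)MR² = (2/3)(19.1)(0.176)² = 0.3944 kg·m².
α = Δω/Δt = (12.0 − 0)/23.8 = 0.5042 rad/s².
The required torque is τ = Iα = (0.3944)(0.5042) = 0.1989 N·m.
A tangential force at the equator gives τ = FR, so F = τ/R = 0.1989/0.176 = 1.130 N.

F ≈ 1.13 N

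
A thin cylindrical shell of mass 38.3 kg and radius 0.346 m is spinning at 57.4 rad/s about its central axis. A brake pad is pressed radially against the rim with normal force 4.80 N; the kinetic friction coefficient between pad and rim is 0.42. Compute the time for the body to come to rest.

t ≈ 377 s

I = MR² = (38.3)(0.346)² = 4.585 kg·m².
Friction force f = μN = (0.42)(4.80) = 2.016 N at the rim; torque magnitude τ = fR = 0.6975 N·m, opposing ω.
|α| = τ/I = 0.6975/4.585 = 0.1521 rad/s² (deceleration).
0 = ω₀ − |α|t ⇒ t = ω₀/|α| = 57.4/0.1521 = 377.3 s.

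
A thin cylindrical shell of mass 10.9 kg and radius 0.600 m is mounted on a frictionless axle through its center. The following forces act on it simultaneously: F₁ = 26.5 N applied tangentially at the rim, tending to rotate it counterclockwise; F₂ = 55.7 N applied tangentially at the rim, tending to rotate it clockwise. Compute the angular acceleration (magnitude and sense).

α ≈ 4.46 rad/s², clockwise

I = MR² = (10.9)(0.600)² = 3.924 kg·m².
Taking counterclockwise as positive: τ₁ = +(26.5)(0.600) = +15.90 N·m; τ₂ = −(55.7)(0.600) = −33.42 N·m.
Net torque τ = -17.52 N·m.
α = τ/I = -17.52/3.924 = -4.465 rad/s².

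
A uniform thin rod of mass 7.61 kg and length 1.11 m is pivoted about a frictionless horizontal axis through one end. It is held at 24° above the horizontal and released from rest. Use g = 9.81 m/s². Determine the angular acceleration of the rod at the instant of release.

α ≈ 12.1 rad/s²

About the pivot, I = (1/3)ML² = (1/3)(7.61)(1.11)² = 3.125 kg·m².
The weight acts at the center, a distance L/2 = 0.5550 m from the pivot; τ = Mg(L/2) cos 24° = 37.85 N·m.
α = τ/I = 37.85/3.125 = 12.11 rad/s².
(Equivalently α = (3g/(2L)) cos 24° = 12.11 rad/s².)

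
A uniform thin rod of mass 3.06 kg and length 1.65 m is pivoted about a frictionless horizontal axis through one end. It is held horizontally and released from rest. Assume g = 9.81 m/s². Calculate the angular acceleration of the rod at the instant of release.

About the pivot, I = (1/3)ML² = (1/3)(3.06)(1.65)² = 2.777 kg·m².
The weight acts at the center, a distance L/2 = 0.8250 m from the pivot; τ = Mg(L/2) = 24.77 N·m.
α = τ/I = 24.77/2.777 = 8.918 rad/s².
(Equivalently α = (3g/(2L)) = 8.918 rad/s².)

α ≈ 8.92 rad/s²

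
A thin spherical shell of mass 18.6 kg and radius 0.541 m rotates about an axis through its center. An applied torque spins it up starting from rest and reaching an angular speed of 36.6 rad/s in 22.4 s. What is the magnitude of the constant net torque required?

I = (2/3)MR² = (2/3)(18.6)(0.541)² = 3.629 kg·m².
α = Δω/Δt = (36.6 − 0)/22.4 = 1.634 rad/s².
τ = Iα = (3.629)(1.634) = 5.930 N·m.

τ ≈ 5.93 N·m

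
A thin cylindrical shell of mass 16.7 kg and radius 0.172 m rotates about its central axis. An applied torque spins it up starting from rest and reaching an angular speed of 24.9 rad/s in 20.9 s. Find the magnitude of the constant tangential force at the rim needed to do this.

I = MR² = (16.7)(0.172)² = 0.4941 kg·m².
α = Δω/Δt = (24.9 − 0)/20.9 = 1.191 rad/s².
The required torque is τ = Iα = (0.4941)(1.191) = 0.5886 N·m.
A tangential force at the rim gives τ = FR, so F = τ/R = 0.5886/0.172 = 3.422 N.

F ≈ 3.42 N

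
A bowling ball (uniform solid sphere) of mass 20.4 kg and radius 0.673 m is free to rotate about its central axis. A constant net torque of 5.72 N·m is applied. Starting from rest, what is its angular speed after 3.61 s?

I = (2/5)MR² = (2/5)(20.4)(0.673)² = 3.696 kg·m².
α = τ/I = 5.72/3.696 = 1.548 rad/s².
ω = ω₀ + αt = 0 + (1.548)(3.61) = 5.587 rad/s.

ω ≈ 5.59 rad/s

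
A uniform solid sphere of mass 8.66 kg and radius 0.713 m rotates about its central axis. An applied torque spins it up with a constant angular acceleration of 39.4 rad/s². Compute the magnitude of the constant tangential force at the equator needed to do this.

I = (2/5)MR² = (2/5)(8.66)(0.713)² = 1.761 kg·m².
The required torque is τ = Iα = (1.761)(39.40) = 69.38 N·m.
A tangential force at the equator gives τ = FR, so F = τ/R = 69.38/0.713 = 97.31 N.

F ≈ 97.3 N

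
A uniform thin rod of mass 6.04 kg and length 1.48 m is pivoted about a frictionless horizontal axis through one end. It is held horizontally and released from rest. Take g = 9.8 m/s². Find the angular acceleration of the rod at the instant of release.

About the pivot, I = (1/3)ML² = (1/3)(6.04)(1.48)² = 4.410 kg·m².
The weight acts at the center, a distance L/2 = 0.7400 m from the pivot; τ = Mg(L/2) = 43.80 N·m.
α = τ/I = 43.80/4.410 = 9.932 rad/s².
(Equivalently α = (3g/(2L)) = 9.932 rad/s².)

α ≈ 9.93 rad/s²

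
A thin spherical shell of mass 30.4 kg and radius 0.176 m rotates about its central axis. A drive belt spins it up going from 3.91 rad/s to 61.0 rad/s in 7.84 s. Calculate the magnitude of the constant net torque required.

τ ≈ 4.57 N·m

I = (2/3)MR² = (2/3)(30.4)(0.176)² = 0.6278 kg·m².
α = Δω/Δt = (61.0 − 3.91)/7.84 = 7.282 rad/s².
τ = Iα = (0.6278)(7.282) = 4.571 N·m.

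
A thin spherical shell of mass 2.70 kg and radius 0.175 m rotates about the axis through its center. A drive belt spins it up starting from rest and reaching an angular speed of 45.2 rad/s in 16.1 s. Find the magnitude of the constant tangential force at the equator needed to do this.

F ≈ 0.884 N

I = (2/3)MR² = (2/3)(2.70)(0.175)² = 0.05512 kg·m².
α = Δω/Δt = (45.2 − 0)/16.1 = 2.807 rad/s².
The required torque is τ = Iα = (0.05512)(2.807) = 0.1548 N·m.
A tangential force at the equator gives τ = FR, so F = τ/R = 0.1548/0.175 = 0.8843 N.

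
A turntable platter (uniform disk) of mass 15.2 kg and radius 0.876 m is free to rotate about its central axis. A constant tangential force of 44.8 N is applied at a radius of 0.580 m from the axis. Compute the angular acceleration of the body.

α ≈ 4.46 rad/s²

I = ½MR² = (1/2)(15.2)(0.876)² = 5.832 kg·m².
τ = F·r = (44.8)(0.580) = 25.98 N·m.
From τ = Iα: α = 25.98/5.832 = 4.455 rad/s².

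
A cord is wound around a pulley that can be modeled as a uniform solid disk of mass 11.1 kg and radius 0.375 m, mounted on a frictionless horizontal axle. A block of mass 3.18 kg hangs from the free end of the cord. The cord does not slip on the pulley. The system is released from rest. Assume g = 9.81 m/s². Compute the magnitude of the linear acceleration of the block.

I = ½MR² = (1/2)(11.1)(0.375)² = 0.7805 kg·m².
Block: mg − T = ma. Pulley: TR = Iα. No-slip: a = αR, so T = (I/R²)a = 5.550·a.
Then mg = (m + 5.550)a, so a = (3.18)(9.81)/(3.18 + 5.550) = 3.573 m/s².

a ≈ 3.57 m/s²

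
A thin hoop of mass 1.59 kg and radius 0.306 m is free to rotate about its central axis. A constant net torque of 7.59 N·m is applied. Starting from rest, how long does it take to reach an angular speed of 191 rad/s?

t ≈ 3.75 s

I = MR² = (1.59)(0.306)² = 0.1489 kg·m².
α = τ/I = 7.59/0.1489 = 50.98 rad/s².
ω = αt ⇒ t = ω/α = 191/50.98 = 3.747 s.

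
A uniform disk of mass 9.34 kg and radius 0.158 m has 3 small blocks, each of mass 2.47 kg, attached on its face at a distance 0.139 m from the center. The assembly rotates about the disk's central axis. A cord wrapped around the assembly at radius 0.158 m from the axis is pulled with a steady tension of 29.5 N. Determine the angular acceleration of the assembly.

α ≈ 17.9 rad/s²

I_disk = ½MR² = ½(9.34)(0.158)² = 0.1166 kg·m².
I_blocks = 3·m·r² = 3(2.47)(0.139)² = 0.1432 kg·m².
Total I = 0.2598 kg·m².
τ = F r = (29.5)(0.158) = 4.661 N·m.
α = τ/I = 4.661/0.2598 = 17.94 rad/s².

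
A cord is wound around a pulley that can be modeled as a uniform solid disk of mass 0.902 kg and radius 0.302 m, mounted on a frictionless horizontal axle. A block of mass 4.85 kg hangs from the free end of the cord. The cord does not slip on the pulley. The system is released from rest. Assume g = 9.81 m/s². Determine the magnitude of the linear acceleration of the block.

I = ½MR² = (1/2)(0.902)(0.302)² = 0.04113 kg·m².
Block: mg − T = ma. Pulley: TR = Iα. No-slip: a = αR, so T = (I/R²)a = 0.4510·a.
Then mg = (m + 0.4510)a, so a = (4.85)(9.81)/(4.85 + 0.4510) = 8.975 m/s².

a ≈ 8.98 m/s²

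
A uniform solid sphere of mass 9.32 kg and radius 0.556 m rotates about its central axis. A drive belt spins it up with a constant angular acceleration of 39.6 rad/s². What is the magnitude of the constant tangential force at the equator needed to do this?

F ≈ 82.1 N

I = (2/5)MR² = (2/5)(9.32)(0.556)² = 1.152 kg·m².
The required torque is τ = Iα = (1.152)(39.60) = 45.64 N·m.
A tangential force at the equator gives τ = FR, so F = τ/R = 45.64/0.556 = 82.08 N.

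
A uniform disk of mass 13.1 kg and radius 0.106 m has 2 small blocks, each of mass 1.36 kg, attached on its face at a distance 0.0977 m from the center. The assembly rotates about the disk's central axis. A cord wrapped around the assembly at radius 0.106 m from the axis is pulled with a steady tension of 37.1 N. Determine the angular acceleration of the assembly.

I_disk = ½MR² = ½(13.1)(0.106)² = 0.07360 kg·m².
I_blocks = 2·m·r² = 2(1.36)(0.0977)² = 0.02596 kg·m².
Total I = 0.09956 kg·m².
τ = F r = (37.1)(0.106) = 3.933 N·m.
α = τ/I = 3.933/0.09956 = 39.50 rad/s².

α ≈ 39.5 rad/s²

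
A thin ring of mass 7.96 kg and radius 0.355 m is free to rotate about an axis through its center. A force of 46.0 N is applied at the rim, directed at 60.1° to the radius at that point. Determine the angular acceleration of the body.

I = MR² = (7.96)(0.355)² = 1.003 kg·m².
Only the tangential component produces torque: τ = F R sinθ = (46.0)(0.355) sin 60.1° = 14.16 N·m.
From τ = Iα: α = 14.16/1.003 = 14.11 rad/s².

α ≈ 14.1 rad/s²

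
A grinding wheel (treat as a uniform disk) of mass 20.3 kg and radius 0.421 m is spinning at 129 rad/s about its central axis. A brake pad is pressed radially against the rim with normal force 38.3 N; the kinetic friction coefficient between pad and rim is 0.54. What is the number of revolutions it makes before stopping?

I = ½MR² = (1/2)(20.3)(0.421)² = 1.799 kg·m².
Friction force f = μN = (0.54)(38.3) = 20.68 N at the rim; torque magnitude τ = fR = 8.707 N·m, opposing ω.
|α| = τ/I = 8.707/1.799 = 4.840 rad/s² (deceleration).
ω² = ω₀² − 2|α|θ with ω = 0 ⇒ θ = ω₀²/(2|α|) = 1719 rad = 273.6 rev.

≈ 274 revolutions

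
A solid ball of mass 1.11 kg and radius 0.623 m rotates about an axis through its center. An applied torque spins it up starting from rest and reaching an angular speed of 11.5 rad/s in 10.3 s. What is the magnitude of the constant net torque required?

τ ≈ 0.192 N·m

I = (2/5)MR² = (2/5)(1.11)(0.623)² = 0.1723 kg·m².
α = Δω/Δt = (11.5 − 0)/10.3 = 1.117 rad/s².
τ = Iα = (0.1723)(1.117) = 0.1924 N·m.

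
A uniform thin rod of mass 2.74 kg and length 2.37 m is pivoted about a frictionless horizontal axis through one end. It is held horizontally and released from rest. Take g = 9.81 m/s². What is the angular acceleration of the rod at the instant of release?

About the pivot, I = (1/3)ML² = (1/3)(2.74)(2.37)² = 5.130 kg·m².
The weight acts at the center, a distance L/2 = 1.185 m from the pivot; τ = Mg(L/2) = 31.85 N·m.
α = τ/I = 31.85/5.130 = 6.209 rad/s².

α ≈ 6.21 rad/s²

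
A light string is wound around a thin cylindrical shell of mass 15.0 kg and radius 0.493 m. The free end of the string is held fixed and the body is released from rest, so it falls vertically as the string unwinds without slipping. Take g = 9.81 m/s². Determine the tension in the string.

T ≈ 73.6 N

Translation: Mg − T = Ma. Rotation about the center: TR = Iα with I = MR².
With a = αR: T = (I/R²)a = M a, so Mg = (1 + 1.000)Ma.
a = g/(1 + 1.000) = 9.81/2.000 = 4.905 m/s².
T = 1.000·M·a = (1.000)(15.0)(4.905) = 73.58 N.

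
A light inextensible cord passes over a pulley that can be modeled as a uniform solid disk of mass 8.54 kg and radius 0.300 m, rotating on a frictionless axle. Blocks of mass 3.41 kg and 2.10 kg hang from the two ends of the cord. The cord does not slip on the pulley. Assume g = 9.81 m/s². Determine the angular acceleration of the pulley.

α ≈ 4.38 rad/s²

I = ½MR² = (1/2)(8.54)(0.300)² = 0.3843 kg·m².
Heavier block: m₁g − T₁ = m₁a. Lighter block: T₂ − m₂g = m₂a.
Pulley: (T₁ − T₂)R = Iα = I(a/R), so T₁ − T₂ = (I/R²)a = (1/2)M_p a = 4.270·a.
Adding the three: (m₁ − m₂)g = (m₁ + m₂ + 4.270)a, so a = (3.41 − 2.10)(9.81)/(3.41 + 2.10 + 4.270) = 1.314 m/s².
α = a/R = 1.314/0.300 = 4.380 rad/s².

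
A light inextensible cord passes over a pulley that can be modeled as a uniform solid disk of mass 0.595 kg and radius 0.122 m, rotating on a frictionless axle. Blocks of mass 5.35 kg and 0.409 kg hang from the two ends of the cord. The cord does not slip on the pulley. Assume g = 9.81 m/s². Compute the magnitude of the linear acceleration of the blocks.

a ≈ 8.00 m/s²

I = ½MR² = (1/2)(0.595)(0.122)² = 0.004428 kg·m².
Heavier block: m₁g − T₁ = m₁a. Lighter block: T₂ − m₂g = m₂a.
Pulley: (T₁ − T₂)R = Iα = I(a/R), so T₁ − T₂ = (I/R²)a = (1/2)M_p a = 0.2975·a.
Adding the three: (m₁ − m₂)g = (m₁ + m₂ + 0.2975)a, so a = (5.35 − 0.409)(9.81)/(5.35 + 0.409 + 0.2975) = 8.003 m/s².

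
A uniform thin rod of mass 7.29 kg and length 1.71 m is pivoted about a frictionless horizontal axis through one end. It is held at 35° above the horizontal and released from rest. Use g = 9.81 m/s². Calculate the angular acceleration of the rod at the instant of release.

About the pivot, I = (1/3)ML² = (1/3)(7.29)(1.71)² = 7.106 kg·m².
The weight acts at the center, a distance L/2 = 0.8550 m from the pivot; τ = Mg(L/2) cos 35° = 50.09 N·m.
α = τ/I = 50.09/7.106 = 7.049 rad/s².
(Equivalently α = (3g/(2L)) cos 35° = 7.049 rad/s².)

α ≈ 7.05 rad/s²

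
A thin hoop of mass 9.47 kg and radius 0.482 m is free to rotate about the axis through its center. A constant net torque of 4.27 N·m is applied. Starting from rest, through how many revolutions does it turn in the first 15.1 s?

I = MR² = (9.47)(0.482)² = 2.200 kg·m².
α = τ/I = 4.27/2.200 = 1.941 rad/s².
θ = ½αt² = ½(1.941)(15.1)² = 221.3 rad.
Revolutions = θ/(2π) = 35.22.

≈ 35.2 revolutions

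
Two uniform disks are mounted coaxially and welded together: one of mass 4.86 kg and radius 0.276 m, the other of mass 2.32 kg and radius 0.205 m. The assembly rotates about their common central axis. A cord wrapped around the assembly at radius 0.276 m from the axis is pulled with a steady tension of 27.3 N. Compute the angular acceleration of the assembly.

α ≈ 32.2 rad/s²

I = ½M₁R₁² + ½M₂R₂² = ½(4.86)(0.276)² + ½(2.32)(0.205)² = 0.2339 kg·m².
τ = F r = (27.3)(0.276) = 7.535 N·m.
α = τ/I = 7.535/0.2339 = 32.22 rad/s².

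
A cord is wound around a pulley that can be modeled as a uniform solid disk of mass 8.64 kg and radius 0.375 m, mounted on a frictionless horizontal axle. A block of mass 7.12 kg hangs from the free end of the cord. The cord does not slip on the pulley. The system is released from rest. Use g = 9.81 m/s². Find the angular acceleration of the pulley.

I = ½MR² = (1/2)(8.64)(0.375)² = 0.6075 kg·m².
Block: mg − T = ma. Pulley: TR = Iα. No-slip: a = αR, so T = (I/R²)a = 4.320·a.
Then mg = (m + 4.320)a, so a = (7.12)(9.81)/(7.12 + 4.320) = 6.106 m/s².
α = a/R = 6.106/0.375 = 16.28 rad/s².

α ≈ 16.3 rad/s²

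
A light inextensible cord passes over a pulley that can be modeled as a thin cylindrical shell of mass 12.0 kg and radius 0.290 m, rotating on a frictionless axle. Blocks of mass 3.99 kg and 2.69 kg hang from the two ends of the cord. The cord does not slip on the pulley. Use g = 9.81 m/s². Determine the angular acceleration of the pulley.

I = MR² = (12.0)(0.290)² = 1.009 kg·m².
Heavier block: m₁g − T₁ = m₁a. Lighter block: T₂ − m₂g = m₂a.
Pulley: (T₁ − T₂)R = Iα = I(a/R), so T₁ − T₂ = (I/R²)a = 1·M_p a = 12.00·a.
Adding the three: (m₁ − m₂)g = (m₁ + m₂ + 12.00)a, so a = (3.99 − 2.69)(9.81)/(3.99 + 2.69 + 12.00) = 0.6827 m/s².
α = a/R = 0.6827/0.290 = 2.354 rad/s².

α ≈ 2.35 rad/s²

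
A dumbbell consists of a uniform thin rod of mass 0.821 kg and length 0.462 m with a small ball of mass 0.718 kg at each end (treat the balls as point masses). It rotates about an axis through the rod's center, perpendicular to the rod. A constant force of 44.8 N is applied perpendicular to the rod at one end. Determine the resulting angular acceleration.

I_rod = (1/12)ML² = (1/12)(0.821)(0.462)² = 0.01460 kg·m².
I_balls = 2·m·(L/2)² = 2(0.718)(0.2310)² = 0.07663 kg·m².
Total I = 0.09123 kg·m².
τ = F·(L/2) = (44.8)(0.231) = 10.35 N·m.
α = τ/I = 10.35/0.09123 = 113.4 rad/s².

α ≈ 113 rad/s²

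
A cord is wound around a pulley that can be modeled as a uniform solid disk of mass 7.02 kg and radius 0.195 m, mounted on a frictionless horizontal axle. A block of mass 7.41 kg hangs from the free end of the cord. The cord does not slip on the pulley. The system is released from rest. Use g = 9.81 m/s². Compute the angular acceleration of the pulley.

I = ½MR² = (1/2)(7.02)(0.195)² = 0.1335 kg·m².
Block: mg − T = ma. Pulley: TR = Iα. No-slip: a = αR, so T = (I/R²)a = 3.510·a.
Then mg = (m + 3.510)a, so a = (7.41)(9.81)/(7.41 + 3.510) = 6.657 m/s².
α = a/R = 6.657/0.195 = 34.14 rad/s².

α ≈ 34.1 rad/s²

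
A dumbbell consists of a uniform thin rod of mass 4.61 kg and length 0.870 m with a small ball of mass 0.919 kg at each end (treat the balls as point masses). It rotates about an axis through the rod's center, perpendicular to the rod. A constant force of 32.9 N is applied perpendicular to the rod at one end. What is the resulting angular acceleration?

I_rod = (1/12)ML² = (1/12)(4.61)(0.870)² = 0.2908 kg·m².
I_balls = 2·m·(L/2)² = 2(0.919)(0.4350)² = 0.3478 kg·m².
Total I = 0.6386 kg·m².
τ = F·(L/2) = (32.9)(0.435) = 14.31 N·m.
α = τ/I = 14.31/0.6386 = 22.41 rad/s².

α ≈ 22.4 rad/s²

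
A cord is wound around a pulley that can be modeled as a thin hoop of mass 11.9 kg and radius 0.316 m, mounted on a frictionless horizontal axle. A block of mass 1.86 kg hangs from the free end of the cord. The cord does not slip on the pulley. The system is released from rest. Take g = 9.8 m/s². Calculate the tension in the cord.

I = MR² = (11.9)(0.316)² = 1.188 kg·m².
Block: mg − T = ma. Pulley: TR = Iα. No-slip: a = αR, so T = (I/R²)a = 11.90·a.
Then mg = (m + 11.90)a, so a = (1.86)(9.8)/(1.86 + 11.90) = 1.325 m/s².
T = 11.90·a = 15.76 N.

T ≈ 15.8 N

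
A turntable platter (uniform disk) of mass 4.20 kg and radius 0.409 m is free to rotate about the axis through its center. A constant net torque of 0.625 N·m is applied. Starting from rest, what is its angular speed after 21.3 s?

ω ≈ 37.9 rad/s

I = ½MR² = (1/2)(4.20)(0.409)² = 0.3513 kg·m².
α = τ/I = 0.625/0.3513 = 1.779 rad/s².
ω = ω₀ + αt = 0 + (1.779)(21.3) = 37.90 rad/s.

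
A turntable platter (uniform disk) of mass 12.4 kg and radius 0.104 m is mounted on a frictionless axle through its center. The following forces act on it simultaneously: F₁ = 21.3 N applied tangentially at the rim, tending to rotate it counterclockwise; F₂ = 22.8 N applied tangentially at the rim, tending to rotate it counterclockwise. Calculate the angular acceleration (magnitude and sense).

α ≈ 68.4 rad/s², counterclockwise

I = ½MR² = (1/2)(12.4)(0.104)² = 0.06706 kg·m².
Taking counterclockwise as positive: τ₁ = +(21.3)(0.104) = +2.215 N·m; τ₂ = +(22.8)(0.104) = +2.371 N·m.
Net torque τ = 4.586 N·m.
α = τ/I = 4.586/0.06706 = 68.39 rad/s².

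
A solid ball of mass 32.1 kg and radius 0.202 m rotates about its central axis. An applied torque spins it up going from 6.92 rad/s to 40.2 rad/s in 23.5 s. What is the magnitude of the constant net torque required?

τ ≈ 0.742 N·m

I = (2/5)MR² = (2/5)(32.1)(0.202)² = 0.5239 kg·m².
α = Δω/Δt = (40.2 − 6.92)/23.5 = 1.416 rad/s².
τ = Iα = (0.5239)(1.416) = 0.7420 N·m.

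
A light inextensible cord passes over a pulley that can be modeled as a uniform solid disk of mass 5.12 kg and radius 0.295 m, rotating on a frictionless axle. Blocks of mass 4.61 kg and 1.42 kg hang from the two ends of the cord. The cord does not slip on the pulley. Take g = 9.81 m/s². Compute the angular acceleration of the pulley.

α ≈ 12.3 rad/s²

I = ½MR² = (1/2)(5.12)(0.295)² = 0.2228 kg·m².
Heavier block: m₁g − T₁ = m₁a. Lighter block: T₂ − m₂g = m₂a.
Pulley: (T₁ − T₂)R = Iα = I(a/R), so T₁ − T₂ = (I/R²)a = (1/2)M_p a = 2.560·a.
Adding the three: (m₁ − m₂)g = (m₁ + m₂ + 2.560)a, so a = (4.61 − 1.42)(9.81)/(4.61 + 1.42 + 2.560) = 3.643 m/s².
α = a/R = 3.643/0.295 = 12.35 rad/s².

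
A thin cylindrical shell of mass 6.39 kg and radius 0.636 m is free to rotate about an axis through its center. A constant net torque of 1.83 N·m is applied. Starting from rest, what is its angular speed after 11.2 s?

ω ≈ 7.93 rad/s

I = MR² = (6.39)(0.636)² = 2.585 kg·m².
α = τ/I = 1.83/2.585 = 0.7080 rad/s².
ω = ω₀ + αt = 0 + (0.7080)(11.2) = 7.930 rad/s.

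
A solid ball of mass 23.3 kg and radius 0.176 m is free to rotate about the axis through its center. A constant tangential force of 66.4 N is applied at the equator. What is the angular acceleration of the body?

I = (2/5)MR² = (2/5)(23.3)(0.176)² = 0.2887 kg·m².
τ = F R = (66.4)(0.176) = 11.69 N·m.
Newton's second law for rotation, τ = Iα, gives α = τ/I = 11.69/0.2887 = 40.48 rad/s².

α ≈ 40.5 rad/s²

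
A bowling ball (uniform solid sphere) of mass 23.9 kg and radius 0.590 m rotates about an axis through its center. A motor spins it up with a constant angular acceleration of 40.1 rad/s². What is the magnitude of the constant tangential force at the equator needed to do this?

F ≈ 226 N

I = (2/5)MR² = (2/5)(23.9)(0.590)² = 3.328 kg·m².
The required torque is τ = Iα = (3.328)(40.10) = 133.4 N·m.
A tangential force at the equator gives τ = FR, so F = τ/R = 133.4/0.590 = 226.2 N.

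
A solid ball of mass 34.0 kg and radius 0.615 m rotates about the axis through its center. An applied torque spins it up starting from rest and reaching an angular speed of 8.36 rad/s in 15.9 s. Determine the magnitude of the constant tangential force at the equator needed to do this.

I = (2/5)MR² = (2/5)(34.0)(0.615)² = 5.144 kg·m².
α = Δω/Δt = (8.36 − 0)/15.9 = 0.5258 rad/s².
The required torque is τ = Iα = (5.144)(0.5258) = 2.705 N·m.
A tangential force at the equator gives τ = FR, so F = τ/R = 2.705/0.615 = 4.398 N.

F ≈ 4.40 N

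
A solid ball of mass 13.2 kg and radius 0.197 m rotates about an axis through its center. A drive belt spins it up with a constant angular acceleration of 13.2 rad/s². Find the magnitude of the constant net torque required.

τ ≈ 2.70 N·m

I = (2/5)MR² = (2/5)(13.2)(0.197)² = 0.2049 kg·m².
τ = Iα = (0.2049)(13.20) = 2.705 N·m.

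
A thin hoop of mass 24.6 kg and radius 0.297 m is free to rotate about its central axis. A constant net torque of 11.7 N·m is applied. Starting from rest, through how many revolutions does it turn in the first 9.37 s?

≈ 37.7 revolutions

I = MR² = (24.6)(0.297)² = 2.170 kg·m².
α = τ/I = 11.7/2.170 = 5.392 rad/s².
θ = ½αt² = ½(5.392)(9.37)² = 236.7 rad.
Revolutions = θ/(2π) = 37.67.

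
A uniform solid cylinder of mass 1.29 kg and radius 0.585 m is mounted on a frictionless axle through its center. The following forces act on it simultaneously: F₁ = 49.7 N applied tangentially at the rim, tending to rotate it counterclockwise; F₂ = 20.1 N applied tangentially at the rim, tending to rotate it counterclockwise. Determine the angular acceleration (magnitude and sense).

I = ½MR² = (1/2)(1.29)(0.585)² = 0.2207 kg·m².
Taking counterclockwise as positive: τ₁ = +(49.7)(0.585) = +29.07 N·m; τ₂ = +(20.1)(0.585) = +11.76 N·m.
Net torque τ = 40.83 N·m.
α = τ/I = 40.83/0.2207 = 185.0 rad/s².

α ≈ 185 rad/s², counterclockwise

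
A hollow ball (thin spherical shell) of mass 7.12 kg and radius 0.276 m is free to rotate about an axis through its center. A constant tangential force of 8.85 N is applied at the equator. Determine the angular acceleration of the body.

α ≈ 6.76 rad/s²

I = (2/3)MR² = (2/3)(7.12)(0.276)² = 0.3616 kg·m².
τ = F R = (8.85)(0.276) = 2.443 N·m.
Newton's second law for rotation, τ = Iα, gives α = τ/I = 2.443/0.3616 = 6.755 rad/s².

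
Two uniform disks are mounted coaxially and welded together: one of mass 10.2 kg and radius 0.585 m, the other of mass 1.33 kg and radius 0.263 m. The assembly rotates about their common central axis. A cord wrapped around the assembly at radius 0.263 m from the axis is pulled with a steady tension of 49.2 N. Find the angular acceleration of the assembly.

I = ½M₁R₁² + ½M₂R₂² = ½(10.2)(0.585)² + ½(1.33)(0.263)² = 1.791 kg·m².
τ = F r = (49.2)(0.263) = 12.94 N·m.
α = τ/I = 12.94/1.791 = 7.223 rad/s².

α ≈ 7.22 rad/s²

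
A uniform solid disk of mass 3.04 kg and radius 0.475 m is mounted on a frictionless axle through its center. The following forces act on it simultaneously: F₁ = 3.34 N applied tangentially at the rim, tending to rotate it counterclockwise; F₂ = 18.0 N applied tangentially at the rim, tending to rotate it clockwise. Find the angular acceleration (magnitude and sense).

I = ½MR² = (1/2)(3.04)(0.475)² = 0.3429 kg·m².
Taking counterclockwise as positive: τ₁ = +(3.34)(0.475) = +1.586 N·m; τ₂ = −(18.0)(0.475) = −8.550 N·m.
Net torque τ = -6.963 N·m.
α = τ/I = -6.963/0.3429 = -20.30 rad/s².

α ≈ 20.3 rad/s², clockwise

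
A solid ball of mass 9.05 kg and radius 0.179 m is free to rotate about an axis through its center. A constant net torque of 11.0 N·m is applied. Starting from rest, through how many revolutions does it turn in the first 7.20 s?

I = (2/5)MR² = (2/5)(9.05)(0.179)² = 0.1160 kg·m².
α = τ/I = 11.0/0.1160 = 94.84 rad/s².
θ = ½αt² = ½(94.84)(7.20)² = 2458 rad.
Revolutions = θ/(2π) = 391.2.

≈ 391 revolutions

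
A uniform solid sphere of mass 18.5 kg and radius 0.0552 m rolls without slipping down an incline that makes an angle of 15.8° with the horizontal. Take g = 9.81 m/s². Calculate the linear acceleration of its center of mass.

Translation along the incline: Mg sinθ − f = Ma.
Rotation about the center: fR = Iα with I = (2/5)MR². No-slip gives a = αR, so f = (I/R²)a = (2/5)M a.
Substituting: Mg sinθ = (1 + 0.4000)Ma, so a = g sinθ/(1 + 0.4000) = (9.81) sin 15.8° / 1.400 = 1.908 m/s².

a ≈ 1.91 m/s²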